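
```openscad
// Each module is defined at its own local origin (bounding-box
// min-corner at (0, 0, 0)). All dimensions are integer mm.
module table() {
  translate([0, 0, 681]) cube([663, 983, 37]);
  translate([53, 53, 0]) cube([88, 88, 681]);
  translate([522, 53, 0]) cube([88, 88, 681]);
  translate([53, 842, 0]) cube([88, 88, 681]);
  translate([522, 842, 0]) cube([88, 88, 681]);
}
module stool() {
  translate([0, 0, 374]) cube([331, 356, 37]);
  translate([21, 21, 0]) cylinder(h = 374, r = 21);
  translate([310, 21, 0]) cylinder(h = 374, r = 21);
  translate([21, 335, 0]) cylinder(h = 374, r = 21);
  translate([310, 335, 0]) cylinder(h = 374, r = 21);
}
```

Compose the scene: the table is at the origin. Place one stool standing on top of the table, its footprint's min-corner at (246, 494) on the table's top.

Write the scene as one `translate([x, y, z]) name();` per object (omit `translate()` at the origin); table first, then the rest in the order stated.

table();
translate([246, 494, 718]) stool();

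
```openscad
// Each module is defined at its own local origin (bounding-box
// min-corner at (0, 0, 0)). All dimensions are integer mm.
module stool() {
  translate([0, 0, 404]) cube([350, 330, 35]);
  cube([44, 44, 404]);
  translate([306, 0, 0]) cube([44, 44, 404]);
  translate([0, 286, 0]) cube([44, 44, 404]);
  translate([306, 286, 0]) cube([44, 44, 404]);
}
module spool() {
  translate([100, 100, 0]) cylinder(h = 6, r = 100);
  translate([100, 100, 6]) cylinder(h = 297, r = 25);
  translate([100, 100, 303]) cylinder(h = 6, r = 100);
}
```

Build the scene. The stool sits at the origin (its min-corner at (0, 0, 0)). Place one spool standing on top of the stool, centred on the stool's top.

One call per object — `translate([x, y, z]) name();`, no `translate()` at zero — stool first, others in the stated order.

stool();
translate([75, 65, 439]) spool();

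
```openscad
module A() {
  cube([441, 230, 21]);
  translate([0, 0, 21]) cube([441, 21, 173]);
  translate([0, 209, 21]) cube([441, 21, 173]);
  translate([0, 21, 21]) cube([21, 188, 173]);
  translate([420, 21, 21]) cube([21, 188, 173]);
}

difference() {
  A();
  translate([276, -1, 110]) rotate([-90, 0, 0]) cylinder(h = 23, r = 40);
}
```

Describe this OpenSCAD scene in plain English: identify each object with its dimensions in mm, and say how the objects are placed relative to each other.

A is an open storage box with external size 441×230×194 mm and wall thickness 21 mm (the base is also 21 mm thick). The base covers the whole footprint; the four walls stand on the base, with the y-facing walls full-width and the x-facing walls fitting between their inner faces.

The open box has a circular hole of radius 40 mm through its front wall, centred at (x = 276, z = 110).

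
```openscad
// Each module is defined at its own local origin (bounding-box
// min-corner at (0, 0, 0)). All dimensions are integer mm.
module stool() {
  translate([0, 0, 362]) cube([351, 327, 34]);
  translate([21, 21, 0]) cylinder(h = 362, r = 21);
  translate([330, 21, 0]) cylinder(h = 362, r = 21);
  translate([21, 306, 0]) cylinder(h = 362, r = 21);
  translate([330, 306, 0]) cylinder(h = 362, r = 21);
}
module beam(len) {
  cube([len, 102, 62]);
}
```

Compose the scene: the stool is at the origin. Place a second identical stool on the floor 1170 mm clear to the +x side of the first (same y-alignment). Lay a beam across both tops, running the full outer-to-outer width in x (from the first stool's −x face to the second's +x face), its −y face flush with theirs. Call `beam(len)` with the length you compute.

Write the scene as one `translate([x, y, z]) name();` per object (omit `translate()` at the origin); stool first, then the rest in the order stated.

stool();
translate([1521, 0, 0]) stool();
translate([0, 0, 396]) beam(1872);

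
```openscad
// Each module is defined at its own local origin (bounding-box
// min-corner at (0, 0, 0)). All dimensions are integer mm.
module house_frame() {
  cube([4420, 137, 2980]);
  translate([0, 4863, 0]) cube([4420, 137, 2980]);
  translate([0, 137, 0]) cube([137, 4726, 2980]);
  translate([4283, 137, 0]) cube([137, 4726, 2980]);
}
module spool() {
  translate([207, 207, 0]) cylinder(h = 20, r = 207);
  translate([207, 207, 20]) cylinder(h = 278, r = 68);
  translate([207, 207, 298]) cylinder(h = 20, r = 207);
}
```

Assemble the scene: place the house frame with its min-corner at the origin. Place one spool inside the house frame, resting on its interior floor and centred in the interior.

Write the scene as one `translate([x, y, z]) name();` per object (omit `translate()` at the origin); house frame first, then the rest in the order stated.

house_frame();
translate([2003, 2293, 0]) spool();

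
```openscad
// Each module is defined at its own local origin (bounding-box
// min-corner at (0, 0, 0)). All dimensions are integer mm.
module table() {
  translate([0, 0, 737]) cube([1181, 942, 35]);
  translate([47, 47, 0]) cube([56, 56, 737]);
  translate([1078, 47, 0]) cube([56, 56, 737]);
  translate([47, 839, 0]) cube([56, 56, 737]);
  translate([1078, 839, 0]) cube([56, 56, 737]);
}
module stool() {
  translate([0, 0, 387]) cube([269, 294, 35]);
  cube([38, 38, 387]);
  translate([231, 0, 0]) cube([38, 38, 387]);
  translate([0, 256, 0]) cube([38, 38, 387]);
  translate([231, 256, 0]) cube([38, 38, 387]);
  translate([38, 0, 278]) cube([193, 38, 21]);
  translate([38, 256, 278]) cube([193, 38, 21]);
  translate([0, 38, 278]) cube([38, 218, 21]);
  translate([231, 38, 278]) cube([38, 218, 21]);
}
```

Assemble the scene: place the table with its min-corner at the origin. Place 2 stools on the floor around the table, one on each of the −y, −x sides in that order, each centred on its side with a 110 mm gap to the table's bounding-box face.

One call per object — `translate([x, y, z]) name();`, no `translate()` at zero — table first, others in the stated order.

table();
translate([456, -404, 0]) stool();
translate([-379, 324, 0]) stool();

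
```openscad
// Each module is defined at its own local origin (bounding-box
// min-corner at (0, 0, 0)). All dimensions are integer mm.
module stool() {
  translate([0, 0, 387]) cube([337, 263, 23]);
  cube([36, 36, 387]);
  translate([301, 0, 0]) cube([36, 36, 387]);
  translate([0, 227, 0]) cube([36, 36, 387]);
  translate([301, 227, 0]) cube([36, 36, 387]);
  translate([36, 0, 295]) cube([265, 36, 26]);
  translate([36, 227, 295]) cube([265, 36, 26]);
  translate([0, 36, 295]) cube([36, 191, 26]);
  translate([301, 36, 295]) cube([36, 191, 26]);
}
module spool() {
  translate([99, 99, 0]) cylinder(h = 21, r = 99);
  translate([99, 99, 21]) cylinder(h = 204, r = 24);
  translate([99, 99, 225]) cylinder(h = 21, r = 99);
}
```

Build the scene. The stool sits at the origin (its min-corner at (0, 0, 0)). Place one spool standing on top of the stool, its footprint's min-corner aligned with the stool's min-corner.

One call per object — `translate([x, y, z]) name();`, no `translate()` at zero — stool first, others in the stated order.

stool();
translate([0, 0, 410]) spool();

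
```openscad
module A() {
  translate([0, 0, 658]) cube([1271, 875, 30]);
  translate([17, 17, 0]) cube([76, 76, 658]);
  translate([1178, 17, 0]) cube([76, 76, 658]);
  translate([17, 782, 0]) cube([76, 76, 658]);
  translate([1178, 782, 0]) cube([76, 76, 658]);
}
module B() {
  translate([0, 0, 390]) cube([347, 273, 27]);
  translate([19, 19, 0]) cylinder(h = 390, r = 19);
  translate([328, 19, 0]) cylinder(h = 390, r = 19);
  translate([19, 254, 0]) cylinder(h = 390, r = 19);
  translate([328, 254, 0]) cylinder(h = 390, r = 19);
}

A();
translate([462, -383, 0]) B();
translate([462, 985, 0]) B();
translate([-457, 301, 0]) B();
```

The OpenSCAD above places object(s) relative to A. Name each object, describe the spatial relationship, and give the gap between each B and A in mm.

Each stool's nearest face is 110 mm from the table's bounding box.

A is a table. B is a stool. Three stools sit around the table at the −y, +y, −x sides. The gap between each stool and the table is 110 mm.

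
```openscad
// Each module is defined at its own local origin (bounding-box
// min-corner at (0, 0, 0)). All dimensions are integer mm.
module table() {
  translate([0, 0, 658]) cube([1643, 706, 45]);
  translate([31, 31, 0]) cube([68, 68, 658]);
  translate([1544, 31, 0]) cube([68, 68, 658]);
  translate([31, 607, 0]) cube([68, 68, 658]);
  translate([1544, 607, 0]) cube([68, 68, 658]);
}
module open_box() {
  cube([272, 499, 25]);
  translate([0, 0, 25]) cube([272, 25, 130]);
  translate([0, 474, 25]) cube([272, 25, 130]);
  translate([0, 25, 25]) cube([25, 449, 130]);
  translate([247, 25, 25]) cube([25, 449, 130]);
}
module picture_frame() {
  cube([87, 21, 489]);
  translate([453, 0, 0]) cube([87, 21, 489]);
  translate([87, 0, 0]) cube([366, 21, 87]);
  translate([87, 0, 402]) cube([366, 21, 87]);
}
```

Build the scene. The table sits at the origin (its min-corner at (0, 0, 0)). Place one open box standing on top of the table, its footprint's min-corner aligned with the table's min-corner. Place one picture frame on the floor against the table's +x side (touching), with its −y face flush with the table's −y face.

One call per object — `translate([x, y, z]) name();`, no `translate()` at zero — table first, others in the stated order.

table();
translate([0, 0, 703]) open_box();
translate([1643, 0, 0]) picture_frame();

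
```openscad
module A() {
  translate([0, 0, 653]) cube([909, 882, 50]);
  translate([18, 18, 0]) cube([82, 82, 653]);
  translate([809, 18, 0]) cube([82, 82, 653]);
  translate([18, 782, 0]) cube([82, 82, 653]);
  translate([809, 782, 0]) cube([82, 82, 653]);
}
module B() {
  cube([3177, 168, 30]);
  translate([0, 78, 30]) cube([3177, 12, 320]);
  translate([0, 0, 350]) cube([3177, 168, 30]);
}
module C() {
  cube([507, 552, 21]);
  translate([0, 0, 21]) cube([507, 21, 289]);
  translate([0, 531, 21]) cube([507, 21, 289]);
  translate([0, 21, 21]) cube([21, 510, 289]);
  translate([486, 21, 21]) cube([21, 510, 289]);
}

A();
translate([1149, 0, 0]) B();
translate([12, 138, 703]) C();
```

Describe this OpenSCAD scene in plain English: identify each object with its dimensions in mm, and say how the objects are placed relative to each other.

A is a table with a 909×882 mm rectangular top, 50 mm thick, top surface at z = 703 mm, supported by four 82×82 mm square legs, each inset 18 mm from the nearest pair of top edges, running from the floor.

B is an I-beam lying along x, 3177 mm long. Overall section height 380 mm. Two flanges 168 mm wide (y) and 30 mm thick, one on the floor and one at the top; a web 12 mm thick runs between them, centred on the flange width.

C is an open storage box with external size 507×552×310 mm and wall thickness 21 mm (the base is also 21 mm thick). The base covers the whole footprint; the four walls stand on the base, with the y-facing walls full-width and the x-facing walls fitting between their inner faces.

The I-beam is on the floor beside the table on its +x side. The open box is on top of the table.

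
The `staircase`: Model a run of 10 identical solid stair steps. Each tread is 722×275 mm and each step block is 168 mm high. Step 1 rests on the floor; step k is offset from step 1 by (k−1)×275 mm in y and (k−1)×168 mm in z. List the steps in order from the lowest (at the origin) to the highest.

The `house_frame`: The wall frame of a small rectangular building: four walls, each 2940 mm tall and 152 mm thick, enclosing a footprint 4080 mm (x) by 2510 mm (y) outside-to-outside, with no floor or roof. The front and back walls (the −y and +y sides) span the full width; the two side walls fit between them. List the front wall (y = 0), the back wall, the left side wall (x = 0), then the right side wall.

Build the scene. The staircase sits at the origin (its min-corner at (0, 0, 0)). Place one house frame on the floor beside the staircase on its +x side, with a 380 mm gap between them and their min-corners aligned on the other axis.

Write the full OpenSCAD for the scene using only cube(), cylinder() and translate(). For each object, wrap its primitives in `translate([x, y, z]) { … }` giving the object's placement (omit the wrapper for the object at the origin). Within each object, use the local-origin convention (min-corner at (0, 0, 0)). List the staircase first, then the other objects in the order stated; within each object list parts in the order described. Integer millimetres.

cube([722, 275, 168]);
translate([0, 275, 168]) cube([722, 275, 168]);
translate([0, 550, 336]) cube([722, 275, 168]);
translate([0, 825, 504]) cube([722, 275, 168]);
translate([0, 1100, 672]) cube([722, 275, 168]);
translate([0, 1375, 840]) cube([722, 275, 168]);
translate([0, 1650, 1008]) cube([722, 275, 168]);
translate([0, 1925, 1176]) cube([722, 275, 168]);
translate([0, 2200, 1344]) cube([722, 275, 168]);
translate([0, 2475, 1512]) cube([722, 275, 168]);
translate([1102, 0, 0]) {
  cube([4080, 152, 2940]);
  translate([0, 2358, 0]) cube([4080, 152, 2940]);
  translate([0, 152, 0]) cube([152, 2206, 2940]);
  translate([3928, 152, 0]) cube([152, 2206, 2940]);
}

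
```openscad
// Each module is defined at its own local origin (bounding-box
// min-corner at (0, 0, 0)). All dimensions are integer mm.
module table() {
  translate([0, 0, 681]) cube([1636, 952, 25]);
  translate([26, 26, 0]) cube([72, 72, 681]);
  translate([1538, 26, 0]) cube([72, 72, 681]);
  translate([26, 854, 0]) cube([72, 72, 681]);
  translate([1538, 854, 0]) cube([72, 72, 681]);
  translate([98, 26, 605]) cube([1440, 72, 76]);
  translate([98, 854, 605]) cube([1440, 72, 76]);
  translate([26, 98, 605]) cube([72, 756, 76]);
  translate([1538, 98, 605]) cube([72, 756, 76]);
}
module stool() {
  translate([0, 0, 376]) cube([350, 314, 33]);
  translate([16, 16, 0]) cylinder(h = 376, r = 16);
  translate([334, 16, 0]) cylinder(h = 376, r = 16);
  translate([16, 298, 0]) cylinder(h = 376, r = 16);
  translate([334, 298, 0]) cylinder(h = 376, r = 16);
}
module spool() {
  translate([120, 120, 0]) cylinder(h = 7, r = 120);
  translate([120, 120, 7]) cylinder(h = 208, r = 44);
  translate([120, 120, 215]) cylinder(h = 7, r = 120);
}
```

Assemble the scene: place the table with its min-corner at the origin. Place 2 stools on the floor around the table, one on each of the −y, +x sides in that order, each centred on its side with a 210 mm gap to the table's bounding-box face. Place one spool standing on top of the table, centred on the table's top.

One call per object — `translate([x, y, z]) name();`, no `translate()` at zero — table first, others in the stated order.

table();
translate([643, -524, 0]) stool();
translate([1846, 319, 0]) stool();
translate([698, 356, 706]) spool();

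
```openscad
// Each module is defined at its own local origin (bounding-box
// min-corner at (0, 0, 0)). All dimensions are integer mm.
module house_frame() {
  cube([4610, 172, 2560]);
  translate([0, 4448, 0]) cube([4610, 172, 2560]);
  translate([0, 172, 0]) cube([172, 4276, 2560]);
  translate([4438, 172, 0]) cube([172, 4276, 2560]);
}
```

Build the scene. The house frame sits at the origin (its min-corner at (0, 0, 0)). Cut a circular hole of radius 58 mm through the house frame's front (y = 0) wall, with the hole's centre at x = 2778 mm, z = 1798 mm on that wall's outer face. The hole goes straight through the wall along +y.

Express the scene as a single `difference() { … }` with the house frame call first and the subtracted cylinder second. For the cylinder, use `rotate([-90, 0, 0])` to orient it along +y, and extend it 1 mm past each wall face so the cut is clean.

difference() {
  house_frame();
  translate([2778, -1, 1798]) rotate([-90, 0, 0]) cylinder(h = 174, r = 58);
}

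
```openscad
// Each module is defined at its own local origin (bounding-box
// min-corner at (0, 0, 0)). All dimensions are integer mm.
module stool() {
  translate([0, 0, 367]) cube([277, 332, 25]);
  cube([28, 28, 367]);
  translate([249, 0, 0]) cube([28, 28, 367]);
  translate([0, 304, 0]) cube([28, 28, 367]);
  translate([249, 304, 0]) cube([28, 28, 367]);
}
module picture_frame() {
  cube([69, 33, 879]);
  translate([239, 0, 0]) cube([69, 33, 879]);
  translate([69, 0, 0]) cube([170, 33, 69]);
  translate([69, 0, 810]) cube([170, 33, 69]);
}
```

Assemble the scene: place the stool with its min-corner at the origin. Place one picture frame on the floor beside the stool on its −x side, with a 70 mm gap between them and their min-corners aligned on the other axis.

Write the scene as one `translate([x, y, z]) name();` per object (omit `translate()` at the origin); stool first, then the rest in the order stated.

stool();
translate([-378, 0, 0]) picture_frame();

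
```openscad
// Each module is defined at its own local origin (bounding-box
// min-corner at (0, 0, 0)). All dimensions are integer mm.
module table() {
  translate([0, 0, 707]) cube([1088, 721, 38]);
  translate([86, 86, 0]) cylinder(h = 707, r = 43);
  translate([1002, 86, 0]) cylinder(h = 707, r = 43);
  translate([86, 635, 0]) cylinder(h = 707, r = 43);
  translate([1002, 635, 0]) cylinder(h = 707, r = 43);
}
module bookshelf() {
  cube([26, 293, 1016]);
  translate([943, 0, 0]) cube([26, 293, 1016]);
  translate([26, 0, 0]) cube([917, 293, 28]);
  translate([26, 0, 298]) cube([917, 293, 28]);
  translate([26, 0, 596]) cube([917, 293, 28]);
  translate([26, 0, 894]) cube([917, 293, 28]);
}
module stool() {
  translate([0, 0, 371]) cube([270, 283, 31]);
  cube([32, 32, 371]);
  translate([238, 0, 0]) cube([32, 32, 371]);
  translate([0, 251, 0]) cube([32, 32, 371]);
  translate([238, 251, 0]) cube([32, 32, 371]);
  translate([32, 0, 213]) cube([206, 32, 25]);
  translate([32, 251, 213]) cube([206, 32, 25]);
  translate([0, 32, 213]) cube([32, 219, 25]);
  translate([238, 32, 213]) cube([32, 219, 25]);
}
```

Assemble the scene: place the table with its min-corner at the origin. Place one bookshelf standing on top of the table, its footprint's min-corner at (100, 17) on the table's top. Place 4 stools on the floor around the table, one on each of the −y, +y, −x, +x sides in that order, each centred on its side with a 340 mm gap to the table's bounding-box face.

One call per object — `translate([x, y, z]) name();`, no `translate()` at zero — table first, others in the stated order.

table();
translate([100, 17, 745]) bookshelf();
translate([409, -623, 0]) stool();
translate([409, 1061, 0]) stool();
translate([-610, 219, 0]) stool();
translate([1428, 219, 0]) stool();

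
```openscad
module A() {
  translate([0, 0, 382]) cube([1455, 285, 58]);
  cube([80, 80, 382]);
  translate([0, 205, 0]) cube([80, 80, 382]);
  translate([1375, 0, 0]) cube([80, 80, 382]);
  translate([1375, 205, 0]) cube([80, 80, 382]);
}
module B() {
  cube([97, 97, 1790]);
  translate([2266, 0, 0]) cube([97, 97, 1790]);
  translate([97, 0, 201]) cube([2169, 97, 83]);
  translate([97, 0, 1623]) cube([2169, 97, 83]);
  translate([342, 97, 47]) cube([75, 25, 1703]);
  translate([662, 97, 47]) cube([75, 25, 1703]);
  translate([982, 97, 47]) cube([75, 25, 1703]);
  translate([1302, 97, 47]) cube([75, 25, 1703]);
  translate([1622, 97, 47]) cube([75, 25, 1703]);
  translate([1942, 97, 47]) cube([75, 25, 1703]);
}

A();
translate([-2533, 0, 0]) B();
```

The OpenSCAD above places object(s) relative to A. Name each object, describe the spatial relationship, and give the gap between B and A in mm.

The fence section's nearest face is 170 mm from the bench's −x face.

A is a bench. B is a fence section. The fence section is on the floor beside the bench on its −x side. The gap between the fence section and the bench is 170 mm.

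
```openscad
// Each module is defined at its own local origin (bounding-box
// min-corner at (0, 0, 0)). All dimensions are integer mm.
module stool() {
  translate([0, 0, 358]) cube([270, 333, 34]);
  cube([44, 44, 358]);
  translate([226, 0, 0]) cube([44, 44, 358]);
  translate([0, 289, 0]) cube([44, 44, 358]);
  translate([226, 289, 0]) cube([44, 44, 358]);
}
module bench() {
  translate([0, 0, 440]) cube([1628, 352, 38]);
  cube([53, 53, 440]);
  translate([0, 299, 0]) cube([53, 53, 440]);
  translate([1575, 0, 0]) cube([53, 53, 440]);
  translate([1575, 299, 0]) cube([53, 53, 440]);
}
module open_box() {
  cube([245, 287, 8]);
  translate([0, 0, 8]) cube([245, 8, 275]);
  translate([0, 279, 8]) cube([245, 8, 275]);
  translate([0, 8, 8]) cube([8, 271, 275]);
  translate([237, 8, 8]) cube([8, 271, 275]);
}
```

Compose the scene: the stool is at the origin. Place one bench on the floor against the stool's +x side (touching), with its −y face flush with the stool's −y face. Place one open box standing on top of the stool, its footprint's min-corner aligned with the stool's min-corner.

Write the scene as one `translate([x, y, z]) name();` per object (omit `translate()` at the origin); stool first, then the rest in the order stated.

stool();
translate([270, 0, 0]) bench();
translate([0, 0, 392]) open_box();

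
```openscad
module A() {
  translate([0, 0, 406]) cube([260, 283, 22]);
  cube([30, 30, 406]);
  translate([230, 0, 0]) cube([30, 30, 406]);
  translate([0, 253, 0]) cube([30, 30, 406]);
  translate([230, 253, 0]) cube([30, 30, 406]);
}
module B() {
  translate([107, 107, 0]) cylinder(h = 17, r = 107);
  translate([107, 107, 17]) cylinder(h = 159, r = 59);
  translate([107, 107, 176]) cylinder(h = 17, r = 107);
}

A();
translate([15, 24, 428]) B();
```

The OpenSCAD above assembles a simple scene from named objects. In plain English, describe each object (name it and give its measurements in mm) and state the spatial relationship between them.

A is a simple wooden stool: a rectangular seat 260 mm (x) by 283 mm (y), 22 mm thick, top face at z = 428 mm, on four square legs, each 30×30 mm in cross-section. The legs rest on z = 0, each flush with a corner of the seat.

B is a spool: two coaxial disc flanges of radius 107 mm and thickness 17 mm, joined by a core cylinder of radius 59 mm and height 159 mm. The lower flange rests on z = 0 and the three cylinders share a vertical axis.

The spool is on top of the stool.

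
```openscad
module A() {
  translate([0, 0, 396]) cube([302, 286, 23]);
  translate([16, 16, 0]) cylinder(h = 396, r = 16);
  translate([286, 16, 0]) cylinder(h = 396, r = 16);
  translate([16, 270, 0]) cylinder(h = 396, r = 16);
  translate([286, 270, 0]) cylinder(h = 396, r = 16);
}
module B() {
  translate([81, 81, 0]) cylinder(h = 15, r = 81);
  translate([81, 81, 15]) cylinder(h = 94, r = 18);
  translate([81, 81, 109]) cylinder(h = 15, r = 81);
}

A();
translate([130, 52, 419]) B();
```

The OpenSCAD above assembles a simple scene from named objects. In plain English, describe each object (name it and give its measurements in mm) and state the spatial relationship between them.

A is a simple wooden stool: a rectangular seat 302 mm (x) by 286 mm (y), 23 mm thick, top face at z = 419 mm, on four round legs, each 32 mm in diameter. The legs rest on z = 0, each leg's axis is inset half a diameter from the nearest pair of seat edges (so the leg's bounding box is flush with the corner).

B is a spool: two coaxial disc flanges of radius 81 mm and thickness 15 mm, joined by a core cylinder of radius 18 mm and height 94 mm. The lower flange rests on z = 0 and the three cylinders share a vertical axis.

The spool is on top of the stool.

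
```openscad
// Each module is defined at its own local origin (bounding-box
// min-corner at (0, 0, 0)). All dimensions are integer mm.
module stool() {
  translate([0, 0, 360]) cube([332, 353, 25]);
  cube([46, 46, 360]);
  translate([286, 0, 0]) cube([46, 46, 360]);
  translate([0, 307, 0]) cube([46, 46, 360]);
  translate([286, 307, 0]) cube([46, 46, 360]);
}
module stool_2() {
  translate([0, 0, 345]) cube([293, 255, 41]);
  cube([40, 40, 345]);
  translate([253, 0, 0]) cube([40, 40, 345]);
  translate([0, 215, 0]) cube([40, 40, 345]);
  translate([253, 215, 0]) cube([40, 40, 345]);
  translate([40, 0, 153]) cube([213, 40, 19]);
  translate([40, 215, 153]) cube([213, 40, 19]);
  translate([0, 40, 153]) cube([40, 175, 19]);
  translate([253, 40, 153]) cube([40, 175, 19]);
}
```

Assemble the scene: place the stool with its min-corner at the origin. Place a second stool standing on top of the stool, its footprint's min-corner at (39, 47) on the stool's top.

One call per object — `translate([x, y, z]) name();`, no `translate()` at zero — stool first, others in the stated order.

stool();
translate([39, 47, 385]) stool_2();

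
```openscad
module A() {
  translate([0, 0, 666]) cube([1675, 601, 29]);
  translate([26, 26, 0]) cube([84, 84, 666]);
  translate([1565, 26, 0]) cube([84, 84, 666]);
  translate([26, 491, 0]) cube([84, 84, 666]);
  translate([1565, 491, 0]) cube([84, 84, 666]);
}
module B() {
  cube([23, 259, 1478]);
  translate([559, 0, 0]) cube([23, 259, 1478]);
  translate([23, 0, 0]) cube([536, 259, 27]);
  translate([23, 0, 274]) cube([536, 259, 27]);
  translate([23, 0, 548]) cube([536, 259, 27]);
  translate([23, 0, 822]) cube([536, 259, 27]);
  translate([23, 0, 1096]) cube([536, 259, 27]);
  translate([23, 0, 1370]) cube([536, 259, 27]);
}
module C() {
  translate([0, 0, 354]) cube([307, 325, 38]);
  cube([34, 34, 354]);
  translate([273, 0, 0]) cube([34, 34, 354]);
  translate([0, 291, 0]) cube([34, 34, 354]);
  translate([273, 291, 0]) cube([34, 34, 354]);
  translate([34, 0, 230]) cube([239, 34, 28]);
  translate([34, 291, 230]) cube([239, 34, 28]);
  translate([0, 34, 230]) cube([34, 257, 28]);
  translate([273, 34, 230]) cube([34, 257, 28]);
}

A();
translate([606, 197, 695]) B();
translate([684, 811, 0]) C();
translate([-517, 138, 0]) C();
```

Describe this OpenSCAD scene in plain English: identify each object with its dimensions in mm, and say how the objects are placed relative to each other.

A is a table with a 1675×601 mm rectangular top, 29 mm thick, top surface at z = 695 mm, supported by four 84×84 mm square legs, each inset 26 mm from the nearest pair of top edges, running from the floor.

B is a bookshelf 582 mm wide overall, 259 mm deep and 1478 mm tall. The two sides are 23 mm thick vertical panels. 6 horizontal shelves of 27 mm thickness span between the inner faces of the sides; the lowest shelf sits on the floor and shelves are stacked with a clear vertical gap of 247 mm between each pair.

C is a four-legged stool. The seat is a 307×325×38 mm slab whose top surface is at z = 392 mm; four square legs, each 34×34 mm in cross-section, run from the floor (z = 0) to the underside of the seat, each flush with a corner of the seat. Four stretchers, 34 mm wide and 28 mm tall, connect adjacent legs with their undersides at z = 230 mm, each running between the inner faces of the legs it joins and aligned with the legs' outer faces on the other axis.

The bookshelf is on top of the table. Two stools sit around the table at the +y, −x sides.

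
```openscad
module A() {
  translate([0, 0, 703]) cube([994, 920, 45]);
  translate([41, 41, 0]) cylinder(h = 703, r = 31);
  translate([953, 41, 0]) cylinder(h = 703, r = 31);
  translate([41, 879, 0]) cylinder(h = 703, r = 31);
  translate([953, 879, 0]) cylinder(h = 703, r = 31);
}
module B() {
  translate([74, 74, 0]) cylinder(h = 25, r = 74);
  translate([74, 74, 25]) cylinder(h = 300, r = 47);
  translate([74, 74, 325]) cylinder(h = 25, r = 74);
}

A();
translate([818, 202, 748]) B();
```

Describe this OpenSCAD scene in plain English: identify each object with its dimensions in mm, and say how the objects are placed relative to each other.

A is a table: top 994 mm (x) × 920 mm (y), 45 mm thick, upper face at z = 748 mm, on four round legs of 62 mm diameter, each leg's bounding box inset 10 mm from the nearest pair of top edges, running from z = 0 to the bottom of the top.

B is a spool: two coaxial disc flanges of radius 74 mm and thickness 25 mm, joined by a core cylinder of radius 47 mm and height 300 mm. The lower flange rests on z = 0 and the three cylinders share a vertical axis.

The spool is on top of the table.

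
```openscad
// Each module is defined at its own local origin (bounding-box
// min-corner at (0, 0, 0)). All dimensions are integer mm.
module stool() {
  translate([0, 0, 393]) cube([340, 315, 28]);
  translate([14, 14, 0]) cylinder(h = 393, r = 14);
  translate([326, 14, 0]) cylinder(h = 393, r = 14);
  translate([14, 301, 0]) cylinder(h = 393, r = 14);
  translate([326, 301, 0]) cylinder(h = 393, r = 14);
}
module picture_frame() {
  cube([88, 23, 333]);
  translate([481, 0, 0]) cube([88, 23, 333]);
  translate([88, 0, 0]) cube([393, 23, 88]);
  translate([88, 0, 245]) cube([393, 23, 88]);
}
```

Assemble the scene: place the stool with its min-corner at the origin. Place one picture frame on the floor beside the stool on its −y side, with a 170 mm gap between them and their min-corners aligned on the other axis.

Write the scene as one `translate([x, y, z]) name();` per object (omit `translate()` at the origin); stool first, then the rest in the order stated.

stool();
translate([0, -193, 0]) picture_frame();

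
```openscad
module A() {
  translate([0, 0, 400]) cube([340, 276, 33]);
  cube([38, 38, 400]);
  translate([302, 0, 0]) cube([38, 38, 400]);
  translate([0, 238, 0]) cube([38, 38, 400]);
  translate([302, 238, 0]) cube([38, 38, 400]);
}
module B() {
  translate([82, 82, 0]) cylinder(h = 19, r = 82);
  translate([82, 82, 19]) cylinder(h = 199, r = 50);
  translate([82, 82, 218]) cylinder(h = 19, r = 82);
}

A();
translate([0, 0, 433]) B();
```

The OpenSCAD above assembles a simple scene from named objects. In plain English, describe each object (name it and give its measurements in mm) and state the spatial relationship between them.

A is a four-legged stool. The seat is 340×276 mm, 33 mm thick, top at z = 433 mm. It stands on four square legs, each 38×38 mm in cross-section, from z = 0 to the seat underside, each flush with a corner of the seat.

B is a spool: two coaxial disc flanges of radius 82 mm and thickness 19 mm, joined by a core cylinder of radius 50 mm and height 199 mm. The lower flange rests on z = 0 and the three cylinders share a vertical axis.

The spool is on top of the stool.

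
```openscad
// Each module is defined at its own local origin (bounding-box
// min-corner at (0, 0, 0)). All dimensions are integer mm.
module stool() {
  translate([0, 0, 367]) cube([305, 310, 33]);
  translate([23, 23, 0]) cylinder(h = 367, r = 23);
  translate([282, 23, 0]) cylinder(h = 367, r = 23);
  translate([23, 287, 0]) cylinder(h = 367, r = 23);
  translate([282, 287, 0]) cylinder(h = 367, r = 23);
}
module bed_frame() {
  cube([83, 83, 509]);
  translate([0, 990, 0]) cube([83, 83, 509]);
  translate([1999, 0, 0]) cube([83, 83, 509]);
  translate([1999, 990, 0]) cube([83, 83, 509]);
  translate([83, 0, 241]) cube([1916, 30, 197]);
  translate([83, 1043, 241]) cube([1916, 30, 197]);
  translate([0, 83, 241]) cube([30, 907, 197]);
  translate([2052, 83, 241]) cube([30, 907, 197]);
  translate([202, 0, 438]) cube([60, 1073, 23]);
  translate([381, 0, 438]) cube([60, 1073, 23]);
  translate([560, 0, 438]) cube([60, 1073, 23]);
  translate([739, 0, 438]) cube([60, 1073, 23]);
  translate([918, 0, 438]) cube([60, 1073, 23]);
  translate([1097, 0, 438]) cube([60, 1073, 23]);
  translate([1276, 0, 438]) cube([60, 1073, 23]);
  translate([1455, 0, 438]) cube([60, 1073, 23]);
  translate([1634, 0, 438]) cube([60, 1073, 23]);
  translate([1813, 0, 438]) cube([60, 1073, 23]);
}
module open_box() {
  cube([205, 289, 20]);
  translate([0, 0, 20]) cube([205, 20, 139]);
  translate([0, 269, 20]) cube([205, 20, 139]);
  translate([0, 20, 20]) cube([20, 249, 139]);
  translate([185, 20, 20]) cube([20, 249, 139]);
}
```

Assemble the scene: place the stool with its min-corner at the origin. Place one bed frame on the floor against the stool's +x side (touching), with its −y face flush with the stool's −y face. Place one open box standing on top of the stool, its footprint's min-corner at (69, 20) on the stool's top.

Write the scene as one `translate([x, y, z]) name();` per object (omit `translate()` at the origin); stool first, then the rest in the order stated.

stool();
translate([305, 0, 0]) bed_frame();
translate([69, 20, 400]) open_box();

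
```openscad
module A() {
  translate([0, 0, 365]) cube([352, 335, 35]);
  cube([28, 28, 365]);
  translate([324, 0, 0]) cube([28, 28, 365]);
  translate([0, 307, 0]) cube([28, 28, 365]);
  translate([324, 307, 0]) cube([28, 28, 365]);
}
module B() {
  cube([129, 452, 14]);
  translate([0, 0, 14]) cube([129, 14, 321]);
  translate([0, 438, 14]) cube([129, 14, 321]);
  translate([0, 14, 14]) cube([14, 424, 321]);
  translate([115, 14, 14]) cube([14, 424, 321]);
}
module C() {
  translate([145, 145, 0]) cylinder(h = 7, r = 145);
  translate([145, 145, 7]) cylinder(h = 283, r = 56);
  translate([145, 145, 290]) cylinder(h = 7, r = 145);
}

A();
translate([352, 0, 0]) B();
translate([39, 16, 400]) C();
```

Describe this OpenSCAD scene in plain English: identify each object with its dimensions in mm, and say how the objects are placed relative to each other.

A is a four-legged stool. The seat is a 352×335×35 mm slab whose top surface is at z = 400 mm; four square legs, each 28×28 mm in cross-section, run from the floor (z = 0) to the underside of the seat, each flush with a corner of the seat.

B is an open storage box with external size 129×452×335 mm and wall thickness 14 mm (the base is also 14 mm thick). The base covers the whole footprint; the four walls stand on the base, with the y-facing walls full-width and the x-facing walls fitting between their inner faces.

C is a spool: two coaxial disc flanges of radius 145 mm and thickness 7 mm, joined by a core cylinder of radius 56 mm and height 283 mm. The lower flange rests on z = 0 and the three cylinders share a vertical axis.

The open box is against the stool's +x side, with their −y faces flush. The spool is on top of the stool.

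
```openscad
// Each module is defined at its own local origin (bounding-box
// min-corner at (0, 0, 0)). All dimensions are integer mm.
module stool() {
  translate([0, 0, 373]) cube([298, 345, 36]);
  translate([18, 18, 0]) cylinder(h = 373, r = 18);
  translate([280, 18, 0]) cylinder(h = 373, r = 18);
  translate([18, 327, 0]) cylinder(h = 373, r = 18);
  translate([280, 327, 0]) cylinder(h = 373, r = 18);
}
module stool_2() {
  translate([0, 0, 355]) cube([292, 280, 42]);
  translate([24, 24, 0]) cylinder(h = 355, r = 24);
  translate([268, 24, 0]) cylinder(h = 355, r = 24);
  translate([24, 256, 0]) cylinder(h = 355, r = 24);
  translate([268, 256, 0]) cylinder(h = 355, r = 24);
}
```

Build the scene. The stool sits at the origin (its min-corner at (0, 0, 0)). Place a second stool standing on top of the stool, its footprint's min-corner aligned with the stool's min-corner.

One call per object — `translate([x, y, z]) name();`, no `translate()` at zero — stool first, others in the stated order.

stool();
translate([0, 0, 409]) stool_2();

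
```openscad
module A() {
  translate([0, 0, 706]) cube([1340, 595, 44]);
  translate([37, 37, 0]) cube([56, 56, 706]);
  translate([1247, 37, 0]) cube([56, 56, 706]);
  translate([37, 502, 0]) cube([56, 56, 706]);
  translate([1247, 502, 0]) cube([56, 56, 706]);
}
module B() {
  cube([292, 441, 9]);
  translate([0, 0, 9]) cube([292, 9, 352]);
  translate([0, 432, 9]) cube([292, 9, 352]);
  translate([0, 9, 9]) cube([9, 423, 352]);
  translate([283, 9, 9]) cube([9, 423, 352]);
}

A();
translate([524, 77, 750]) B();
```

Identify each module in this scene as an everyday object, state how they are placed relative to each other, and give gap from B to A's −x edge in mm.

A is a table. B is an open box. The open box is on top of the table, centred. The gap from the open box to the table's −x edge is 524 mm.

The open box's min-x is at 524; the table's min-x is 0; gap = 524 mm.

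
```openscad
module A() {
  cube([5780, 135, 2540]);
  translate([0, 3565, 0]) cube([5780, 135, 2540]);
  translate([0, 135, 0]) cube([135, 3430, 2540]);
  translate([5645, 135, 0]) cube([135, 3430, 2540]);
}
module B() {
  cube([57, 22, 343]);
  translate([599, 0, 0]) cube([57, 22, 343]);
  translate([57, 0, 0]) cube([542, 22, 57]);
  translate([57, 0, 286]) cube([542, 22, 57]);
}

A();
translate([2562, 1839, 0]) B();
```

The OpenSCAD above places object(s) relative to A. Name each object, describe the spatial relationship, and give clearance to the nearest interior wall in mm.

Clearances: x = 2427, y = 1704; minimum 1704 mm.

A is a house frame. B is a picture frame. The picture frame sits inside the house frame, centred. The clearance to the nearest interior wall is 1704 mm.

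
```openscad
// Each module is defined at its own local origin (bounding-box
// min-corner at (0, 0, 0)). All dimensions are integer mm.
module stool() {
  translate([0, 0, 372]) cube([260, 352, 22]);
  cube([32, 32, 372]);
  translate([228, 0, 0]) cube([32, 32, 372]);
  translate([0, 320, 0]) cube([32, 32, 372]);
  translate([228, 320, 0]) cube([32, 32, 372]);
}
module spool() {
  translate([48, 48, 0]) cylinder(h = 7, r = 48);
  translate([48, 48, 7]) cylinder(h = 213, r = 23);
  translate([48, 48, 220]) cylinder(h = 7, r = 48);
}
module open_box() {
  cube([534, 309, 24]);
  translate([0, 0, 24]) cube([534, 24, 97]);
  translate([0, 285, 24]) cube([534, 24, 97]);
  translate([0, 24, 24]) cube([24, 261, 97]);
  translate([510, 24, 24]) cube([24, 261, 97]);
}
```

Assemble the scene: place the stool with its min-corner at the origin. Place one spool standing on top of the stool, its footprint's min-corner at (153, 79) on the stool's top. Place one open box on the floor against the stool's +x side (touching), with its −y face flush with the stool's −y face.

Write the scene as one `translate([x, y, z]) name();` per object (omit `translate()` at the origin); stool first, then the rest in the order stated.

stool();
translate([153, 79, 394]) spool();
translate([260, 0, 0]) open_box();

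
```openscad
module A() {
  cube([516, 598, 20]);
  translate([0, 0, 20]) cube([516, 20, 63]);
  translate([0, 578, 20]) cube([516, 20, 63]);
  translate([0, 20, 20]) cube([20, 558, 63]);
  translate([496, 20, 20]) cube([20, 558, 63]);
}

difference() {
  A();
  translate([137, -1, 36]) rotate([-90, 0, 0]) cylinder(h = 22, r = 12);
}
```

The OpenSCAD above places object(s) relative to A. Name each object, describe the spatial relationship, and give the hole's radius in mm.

A is an open box. The open box has a circular hole through its front wall. The hole's radius is 12 mm.

The subtracted cylinder has r = 12 mm.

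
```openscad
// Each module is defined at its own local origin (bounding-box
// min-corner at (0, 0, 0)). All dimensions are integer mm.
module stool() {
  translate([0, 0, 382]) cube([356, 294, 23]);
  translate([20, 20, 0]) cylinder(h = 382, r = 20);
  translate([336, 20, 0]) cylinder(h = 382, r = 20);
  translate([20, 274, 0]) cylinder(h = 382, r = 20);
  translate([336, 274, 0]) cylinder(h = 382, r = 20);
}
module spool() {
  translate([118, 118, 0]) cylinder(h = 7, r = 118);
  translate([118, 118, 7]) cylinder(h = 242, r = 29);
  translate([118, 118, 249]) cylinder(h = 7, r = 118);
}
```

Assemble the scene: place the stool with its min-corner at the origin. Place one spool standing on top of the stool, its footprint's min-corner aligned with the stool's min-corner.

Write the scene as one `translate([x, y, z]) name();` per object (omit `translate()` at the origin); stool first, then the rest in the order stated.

stool();
translate([0, 0, 405]) spool();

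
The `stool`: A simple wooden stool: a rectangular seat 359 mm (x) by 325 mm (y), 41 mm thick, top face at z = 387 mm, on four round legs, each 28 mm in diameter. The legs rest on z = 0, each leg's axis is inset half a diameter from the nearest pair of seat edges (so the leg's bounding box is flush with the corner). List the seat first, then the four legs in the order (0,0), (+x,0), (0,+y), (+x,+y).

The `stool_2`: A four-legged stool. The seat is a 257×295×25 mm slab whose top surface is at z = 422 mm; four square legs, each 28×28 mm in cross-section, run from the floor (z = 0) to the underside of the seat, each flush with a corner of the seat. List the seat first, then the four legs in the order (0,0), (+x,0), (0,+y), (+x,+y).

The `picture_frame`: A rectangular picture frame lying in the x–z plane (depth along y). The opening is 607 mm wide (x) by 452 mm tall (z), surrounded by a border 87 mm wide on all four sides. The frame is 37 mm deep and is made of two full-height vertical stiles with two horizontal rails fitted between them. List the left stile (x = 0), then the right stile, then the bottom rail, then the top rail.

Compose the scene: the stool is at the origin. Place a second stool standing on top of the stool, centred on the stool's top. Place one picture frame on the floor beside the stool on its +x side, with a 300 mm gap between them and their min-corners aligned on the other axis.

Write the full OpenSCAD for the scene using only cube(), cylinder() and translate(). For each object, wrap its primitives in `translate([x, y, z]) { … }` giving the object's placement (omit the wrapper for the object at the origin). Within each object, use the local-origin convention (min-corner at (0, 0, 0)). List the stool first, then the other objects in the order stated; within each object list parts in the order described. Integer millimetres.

translate([0, 0, 346]) cube([359, 325, 41]);
translate([14, 14, 0]) cylinder(h = 346, r = 14);
translate([345, 14, 0]) cylinder(h = 346, r = 14);
translate([14, 311, 0]) cylinder(h = 346, r = 14);
translate([345, 311, 0]) cylinder(h = 346, r = 14);
translate([51, 15, 387]) {
  translate([0, 0, 397]) cube([257, 295, 25]);
  cube([28, 28, 397]);
  translate([229, 0, 0]) cube([28, 28, 397]);
  translate([0, 267, 0]) cube([28, 28, 397]);
  translate([229, 267, 0]) cube([28, 28, 397]);
}
translate([659, 0, 0]) {
  cube([87, 37, 626]);
  translate([694, 0, 0]) cube([87, 37, 626]);
  translate([87, 0, 0]) cube([607, 37, 87]);
  translate([87, 0, 539]) cube([607, 37, 87]);
}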